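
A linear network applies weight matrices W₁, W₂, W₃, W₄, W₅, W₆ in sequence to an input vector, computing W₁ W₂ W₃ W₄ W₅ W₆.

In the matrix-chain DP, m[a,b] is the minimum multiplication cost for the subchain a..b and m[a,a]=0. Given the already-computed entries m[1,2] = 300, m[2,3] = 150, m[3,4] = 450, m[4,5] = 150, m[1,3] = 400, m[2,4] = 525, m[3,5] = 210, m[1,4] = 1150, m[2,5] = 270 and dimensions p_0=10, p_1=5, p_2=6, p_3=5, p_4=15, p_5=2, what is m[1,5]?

m[1,5] = min over k∈[1,4] of m[1,k]+m[k+1,5]+p_{0}·p_k·p_{5}.
k=1: 0 + 270 + 10·5·2 = 370; k=2: 300 + 210 + 10·6·2 = 630; k=3: 400 + 150 + 10·5·2 = 650; k=4: 1150 + 0 + 10·15·2 = 1450.
Minimum: 370 at k=1.

370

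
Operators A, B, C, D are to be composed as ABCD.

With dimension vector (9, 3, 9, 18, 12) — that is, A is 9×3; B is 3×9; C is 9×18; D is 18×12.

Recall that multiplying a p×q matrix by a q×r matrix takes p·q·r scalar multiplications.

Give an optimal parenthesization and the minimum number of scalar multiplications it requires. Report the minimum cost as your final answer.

Adjacent pairs: AB = 9·3·9 = 243; BC = 3·9·18 = 486; CD = 9·18·12 = 1944.
Length 3: A..C: k=1: 0+486+9·3·18=972; k=2: 243+0+9·9·18=1701 → min 972 | B..D: k=2: 0+1944+3·9·12=2268; k=3: 486+0+3·18·12=1134 → min 1134.
Length 4: A..D: k=1: 0+1134+9·3·12=1458; k=2: 243+1944+9·9·12=3159; k=3: 972+0+9·18·12=2916 → min 1458.
Optimal parenthesization: (A((BC)D)) with cost 1458.

1458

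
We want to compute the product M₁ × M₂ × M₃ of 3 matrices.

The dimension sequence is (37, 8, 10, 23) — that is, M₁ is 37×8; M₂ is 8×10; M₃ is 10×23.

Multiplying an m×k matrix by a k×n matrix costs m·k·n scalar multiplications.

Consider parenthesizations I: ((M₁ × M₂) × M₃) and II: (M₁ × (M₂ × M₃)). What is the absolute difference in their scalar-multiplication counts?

Order I = ((M₁ × M₂) × M₃): (M₁ × M₂): 37×8 by 8×10 → 37×10, cost 37·8·10 = 2960; ((M₁ × M₂) × M₃): 37×10 by 10×23 → 37×23, cost 37·10·23 = 8510; cumulative 11470. Total 11470.
Order II = (M₁ × (M₂ × M₃)): (M₂ × M₃): 8×10 by 10×23 → 8×23, cost 8·10·23 = 1840; (M₁ × (M₂ × M₃)): 37×8 by 8×23 → 37×23, cost 37·8·23 = 6808; cumulative 8648. Total 8648.
Difference: |11470 − 8648| = 2822.

2822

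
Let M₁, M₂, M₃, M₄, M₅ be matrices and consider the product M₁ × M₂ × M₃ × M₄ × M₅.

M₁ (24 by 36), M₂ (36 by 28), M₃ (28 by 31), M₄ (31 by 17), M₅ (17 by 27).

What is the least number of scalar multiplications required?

Adjacent pairs: M₁M₂ = 24·36·28 = 24192; M₂M₃ = 36·28·31 = 31248; M₃M₄ = 28·31·17 = 14756; M₄M₅ = 31·17·27 = 14229.
Length 3: M₁..M₃: k=1: 0+31248+24·36·31=58032; k=2: 24192+0+24·28·31=45024 → min 45024 | M₂..M₄: k=2: 0+14756+36·28·17=31892; k=3: 31248+0+36·31·17=50220 → min 31892 | M₃..M₅: k=3: 0+14229+28·31·27=37665; k=4: 14756+0+28·17·27=27608 → min 27608.
Length 4: M₁..M₄: k=1: 0+31892+24·36·17=46580; k=2: 24192+14756+24·28·17=50372; k=3: 45024+0+24·31·17=57672 → min 46580 | M₂..M₅: k=2: 0+27608+36·28·27=54824; k=3: 31248+14229+36·31·27=75609; k=4: 31892+0+36·17·27=48416 → min 48416.
Length 5: M₁..M₅: k=1: 0+48416+24·36·27=71744; k=2: 24192+27608+24·28·27=69944; k=3: 45024+14229+24·31·27=79341; k=4: 46580+0+24·17·27=57596 → min 57596.
Optimal order: ((M₁ × (M₂ × (M₃ × M₄))) × M₅) with cost 57596.

57596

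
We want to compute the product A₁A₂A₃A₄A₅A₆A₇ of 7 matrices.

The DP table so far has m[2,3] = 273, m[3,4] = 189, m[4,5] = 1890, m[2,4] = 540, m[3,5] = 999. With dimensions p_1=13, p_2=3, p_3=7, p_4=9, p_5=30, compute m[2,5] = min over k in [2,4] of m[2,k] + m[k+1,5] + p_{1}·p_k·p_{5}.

m[2,5] = min over k∈[2,4] of m[2,k]+m[k+1,5]+p_{1}·p_k·p_{5}.
k=2: 0 + 999 + 13·3·30 = 2169; k=3: 273 + 1890 + 13·7·30 = 4893; k=4: 540 + 0 + 13·9·30 = 4050.
Minimum: 2169 at k=2.

2169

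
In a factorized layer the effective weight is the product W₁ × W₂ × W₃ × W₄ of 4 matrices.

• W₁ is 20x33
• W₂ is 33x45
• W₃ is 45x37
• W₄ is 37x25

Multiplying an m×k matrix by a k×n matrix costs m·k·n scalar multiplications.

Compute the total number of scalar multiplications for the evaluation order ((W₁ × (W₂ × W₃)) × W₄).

(W₂ × W₃): 33×45 by 45×37 → 33×37, cost 33·45·37 = 54945
(W₁ × (W₂ × W₃)): 20×33 by 33×37 → 20×37, cost 20·33·37 = 24420; cumulative 79365
((W₁ × (W₂ × W₃)) × W₄): 20×37 by 37×25 → 20×25, cost 20·37·25 = 18500; cumulative 97865
Total: 97865 scalar multiplications.

97865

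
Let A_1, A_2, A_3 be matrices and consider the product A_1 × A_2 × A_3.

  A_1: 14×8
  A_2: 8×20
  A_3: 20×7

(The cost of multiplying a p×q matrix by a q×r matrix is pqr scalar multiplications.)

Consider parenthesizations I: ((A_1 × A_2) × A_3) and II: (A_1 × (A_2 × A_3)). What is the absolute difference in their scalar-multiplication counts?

2296

Order I = ((A_1 × A_2) × A_3): (A_1 × A_2): 14×8 by 8×20 → 14×20, cost 14·8·20 = 2240; ((A_1 × A_2) × A_3): 14×20 by 20×7 → 14×7, cost 14·20·7 = 1960; cumulative 4200. Total 4200.
Order II = (A_1 × (A_2 × A_3)): (A_2 × A_3): 8×20 by 20×7 → 8×7, cost 8·20·7 = 1120; (A_1 × (A_2 × A_3)): 14×8 by 8×7 → 14×7, cost 14·8·7 = 784; cumulative 1904. Total 1904.
Difference: |4200 − 1904| = 2296.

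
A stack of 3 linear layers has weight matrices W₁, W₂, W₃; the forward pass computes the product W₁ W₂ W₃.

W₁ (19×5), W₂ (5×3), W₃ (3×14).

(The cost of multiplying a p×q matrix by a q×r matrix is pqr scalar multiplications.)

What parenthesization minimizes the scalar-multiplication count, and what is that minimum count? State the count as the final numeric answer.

(W₁ (W₂ W₃)): cost 1540.
((W₁ W₂) W₃): cost 1083.
Optimal: ((W₁ W₂) W₃) with cost 1083.

1083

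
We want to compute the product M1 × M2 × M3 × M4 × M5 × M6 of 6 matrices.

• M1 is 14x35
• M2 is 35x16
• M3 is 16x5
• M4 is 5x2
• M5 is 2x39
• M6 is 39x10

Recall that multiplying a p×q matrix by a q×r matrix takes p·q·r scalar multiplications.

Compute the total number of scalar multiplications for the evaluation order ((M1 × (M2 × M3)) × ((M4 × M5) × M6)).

8290

(M2 × M3): 35×16 by 16×5 → 35×5, cost 35·16·5 = 2800
(M1 × (M2 × M3)): 14×35 by 35×5 → 14×5, cost 14·35·5 = 2450; cumulative 5250
(M4 × M5): 5×2 by 2×39 → 5×39, cost 5·2·39 = 390
((M4 × M5) × M6): 5×39 by 39×10 → 5×10, cost 5·39·10 = 1950; cumulative 2340
((M1 × (M2 × M3)) × ((M4 × M5) × M6)): 14×5 by 5×10 → 14×10, cost 14·5·10 = 700; cumulative 8290
Total: 8290 scalar multiplications.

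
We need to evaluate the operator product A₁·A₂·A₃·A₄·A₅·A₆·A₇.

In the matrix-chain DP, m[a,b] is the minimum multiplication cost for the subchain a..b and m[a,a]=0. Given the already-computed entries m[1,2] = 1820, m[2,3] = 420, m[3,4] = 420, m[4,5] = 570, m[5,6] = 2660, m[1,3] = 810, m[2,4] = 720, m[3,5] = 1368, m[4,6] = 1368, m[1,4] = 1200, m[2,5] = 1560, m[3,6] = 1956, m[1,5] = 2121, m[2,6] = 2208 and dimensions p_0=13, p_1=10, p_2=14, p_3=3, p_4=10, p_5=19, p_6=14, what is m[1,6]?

2724

m[1,6] = min over k∈[1,5] of m[1,k]+m[k+1,6]+p_{0}·p_k·p_{6}.
k=1: 0 + 2208 + 13·10·14 = 4028; k=2: 1820 + 1956 + 13·14·14 = 6324; k=3: 810 + 1368 + 13·3·14 = 2724; k=4: 1200 + 2660 + 13·10·14 = 5680; k=5: 2121 + 0 + 13·19·14 = 5579.
Minimum: 2724 at k=3.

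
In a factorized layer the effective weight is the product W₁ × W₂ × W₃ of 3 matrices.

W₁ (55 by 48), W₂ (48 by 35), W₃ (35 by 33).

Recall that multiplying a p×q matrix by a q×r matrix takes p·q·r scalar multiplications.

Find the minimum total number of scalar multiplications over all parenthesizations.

142560

Order (W₁ × (W₂ × W₃)): (W₂ × W₃): 48×35 by 35×33 → 48×33, cost 48·35·33 = 55440; (W₁ × (W₂ × W₃)): 55×48 by 48×33 → 55×33, cost 55·48·33 = 87120; cumulative 142560. Total 142560.
Order ((W₁ × W₂) × W₃): (W₁ × W₂): 55×48 by 48×35 → 55×35, cost 55·48·35 = 92400; ((W₁ × W₂) × W₃): 55×35 by 35×33 → 55×33, cost 55·35·33 = 63525; cumulative 155925. Total 155925.
Minimum: 142560.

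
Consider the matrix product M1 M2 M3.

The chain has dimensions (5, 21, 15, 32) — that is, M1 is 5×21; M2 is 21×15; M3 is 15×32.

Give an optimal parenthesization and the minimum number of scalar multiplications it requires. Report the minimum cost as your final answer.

(M1 (M2 M3)): cost 13440.
((M1 M2) M3): cost 3975.
Optimal: ((M1 M2) M3) with cost 3975.

3975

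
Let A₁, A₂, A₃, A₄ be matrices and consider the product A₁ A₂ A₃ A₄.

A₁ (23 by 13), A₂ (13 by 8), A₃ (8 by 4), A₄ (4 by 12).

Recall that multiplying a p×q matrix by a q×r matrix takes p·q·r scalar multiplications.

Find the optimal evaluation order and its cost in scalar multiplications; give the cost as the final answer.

Adjacent pairs: A₁A₂ = 23·13·8 = 2392; A₂A₃ = 13·8·4 = 416; A₃A₄ = 8·4·12 = 384.
Length 3: A₁..A₃: k=1: 0+416+23·13·4=1612; k=2: 2392+0+23·8·4=3128 → min 1612 | A₂..A₄: k=2: 0+384+13·8·12=1632; k=3: 416+0+13·4·12=1040 → min 1040.
Length 4: A₁..A₄: k=1: 0+1040+23·13·12=4628; k=2: 2392+384+23·8·12=4984; k=3: 1612+0+23·4·12=2716 → min 2716.
Optimal parenthesization: ((A₁ (A₂ A₃)) A₄) with cost 2716.

2716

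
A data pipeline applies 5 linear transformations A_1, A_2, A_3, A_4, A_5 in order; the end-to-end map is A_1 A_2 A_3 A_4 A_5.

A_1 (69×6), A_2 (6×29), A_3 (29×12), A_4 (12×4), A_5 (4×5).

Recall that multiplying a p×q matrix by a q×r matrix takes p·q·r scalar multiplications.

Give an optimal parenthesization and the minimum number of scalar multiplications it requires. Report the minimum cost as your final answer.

4278

Adjacent pairs: A_1A_2 = 69·6·29 = 12006; A_2A_3 = 6·29·12 = 2088; A_3A_4 = 29·12·4 = 1392; A_4A_5 = 12·4·5 = 240.
Length 3: A_1..A_3: k=1: 0+2088+69·6·12=7056; k=2: 12006+0+69·29·12=36018 → min 7056 | A_2..A_4: k=2: 0+1392+6·29·4=2088; k=3: 2088+0+6·12·4=2376 → min 2088 | A_3..A_5: k=3: 0+240+29·12·5=1980; k=4: 1392+0+29·4·5=1972 → min 1972.
Length 4: A_1..A_4: k=1: 0+2088+69·6·4=3744; k=2: 12006+1392+69·29·4=21402; k=3: 7056+0+69·12·4=10368 → min 3744 | A_2..A_5: k=2: 0+1972+6·29·5=2842; k=3: 2088+240+6·12·5=2688; k=4: 2088+0+6·4·5=2208 → min 2208.
Length 5: A_1..A_5: k=1: 0+2208+69·6·5=4278; k=2: 12006+1972+69·29·5=23983; k=3: 7056+240+69·12·5=11436; k=4: 3744+0+69·4·5=5124 → min 4278.
Optimal parenthesization: (A_1 ((A_2 (A_3 A_4)) A_5)) with cost 4278.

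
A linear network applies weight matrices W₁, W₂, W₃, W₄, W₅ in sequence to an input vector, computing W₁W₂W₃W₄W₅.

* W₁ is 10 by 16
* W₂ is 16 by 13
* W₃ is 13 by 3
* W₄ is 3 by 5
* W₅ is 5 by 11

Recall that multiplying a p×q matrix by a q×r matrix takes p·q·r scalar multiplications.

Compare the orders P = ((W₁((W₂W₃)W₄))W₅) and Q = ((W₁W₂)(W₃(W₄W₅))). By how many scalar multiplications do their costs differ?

Order P = ((W₁((W₂W₃)W₄))W₅): (W₂W₃): 16×13 by 13×3 → 16×3, cost 16·13·3 = 624; ((W₂W₃)W₄): 16×3 by 3×5 → 16×5, cost 16·3·5 = 240; cumulative 864; (W₁((W₂W₃)W₄)): 10×16 by 16×5 → 10×5, cost 10·16·5 = 800; cumulative 1664; ((W₁((W₂W₃)W₄))W₅): 10×5 by 5×11 → 10×11, cost 10·5·11 = 550; cumulative 2214. Total 2214.
Order Q = ((W₁W₂)(W₃(W₄W₅))): (W₁W₂): 10×16 by 16×13 → 10×13, cost 10·16·13 = 2080; (W₄W₅): 3×5 by 5×11 → 3×11, cost 3·5·11 = 165; (W₃(W₄W₅)): 13×3 by 3×11 → 13×11, cost 13·3·11 = 429; cumulative 594; ((W₁W₂)(W₃(W₄W₅))): 10×13 by 13×11 → 10×11, cost 10·13·11 = 1430; cumulative 4104. Total 4104.
Difference: |2214 − 4104| = 1890.

1890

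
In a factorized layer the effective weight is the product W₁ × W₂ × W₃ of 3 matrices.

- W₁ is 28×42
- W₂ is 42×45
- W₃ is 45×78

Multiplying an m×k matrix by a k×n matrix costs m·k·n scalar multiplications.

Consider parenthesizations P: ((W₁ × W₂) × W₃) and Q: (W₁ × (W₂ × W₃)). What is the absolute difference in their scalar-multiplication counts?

Order P = ((W₁ × W₂) × W₃): (W₁ × W₂): 28×42 by 42×45 → 28×45, cost 28·42·45 = 52920; ((W₁ × W₂) × W₃): 28×45 by 45×78 → 28×78, cost 28·45·78 = 98280; cumulative 151200. Total 151200.
Order Q = (W₁ × (W₂ × W₃)): (W₂ × W₃): 42×45 by 45×78 → 42×78, cost 42·45·78 = 147420; (W₁ × (W₂ × W₃)): 28×42 by 42×78 → 28×78, cost 28·42·78 = 91728; cumulative 239148. Total 239148.
Difference: |151200 − 239148| = 87948.

87948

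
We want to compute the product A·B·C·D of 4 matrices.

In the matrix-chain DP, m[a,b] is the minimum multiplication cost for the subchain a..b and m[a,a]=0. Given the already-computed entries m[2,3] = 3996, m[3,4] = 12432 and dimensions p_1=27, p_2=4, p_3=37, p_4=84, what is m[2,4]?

21504

m[2,4] = min over k∈[2,3] of m[2,k]+m[k+1,4]+p_{1}·p_k·p_{4}.
k=2: 0 + 12432 + 27·4·84 = 21504; k=3: 3996 + 0 + 27·37·84 = 87912.
Minimum: 21504 at k=2.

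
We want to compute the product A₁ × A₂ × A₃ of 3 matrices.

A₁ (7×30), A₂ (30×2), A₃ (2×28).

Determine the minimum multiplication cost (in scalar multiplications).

812

Order (A₁ × (A₂ × A₃)): (A₂ × A₃): 30×2 by 2×28 → 30×28, cost 30·2·28 = 1680; (A₁ × (A₂ × A₃)): 7×30 by 30×28 → 7×28, cost 7·30·28 = 5880; cumulative 7560. Total 7560.
Order ((A₁ × A₂) × A₃): (A₁ × A₂): 7×30 by 30×2 → 7×2, cost 7·30·2 = 420; ((A₁ × A₂) × A₃): 7×2 by 2×28 → 7×28, cost 7·2·28 = 392; cumulative 812. Total 812.
Minimum: 812.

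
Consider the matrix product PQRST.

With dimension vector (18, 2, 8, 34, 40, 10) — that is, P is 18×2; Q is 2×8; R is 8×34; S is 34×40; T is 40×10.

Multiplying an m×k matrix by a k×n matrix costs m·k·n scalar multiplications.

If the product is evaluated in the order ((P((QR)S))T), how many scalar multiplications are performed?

11904

(QR): 2×8 by 8×34 → 2×34, cost 2·8·34 = 544
((QR)S): 2×34 by 34×40 → 2×40, cost 2·34·40 = 2720; cumulative 3264
(P((QR)S)): 18×2 by 2×40 → 18×40, cost 18·2·40 = 1440; cumulative 4704
((P((QR)S))T): 18×40 by 40×10 → 18×10, cost 18·40·10 = 7200; cumulative 11904
Total: 11904 scalar multiplications.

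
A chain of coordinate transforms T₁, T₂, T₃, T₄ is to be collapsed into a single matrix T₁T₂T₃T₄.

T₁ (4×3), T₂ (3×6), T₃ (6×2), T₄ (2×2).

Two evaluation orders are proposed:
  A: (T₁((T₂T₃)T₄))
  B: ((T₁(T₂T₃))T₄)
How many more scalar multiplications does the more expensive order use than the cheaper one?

Order A = (T₁((T₂T₃)T₄)): (T₂T₃): 3×6 by 6×2 → 3×2, cost 3·6·2 = 36; ((T₂T₃)T₄): 3×2 by 2×2 → 3×2, cost 3·2·2 = 12; cumulative 48; (T₁((T₂T₃)T₄)): 4×3 by 3×2 → 4×2, cost 4·3·2 = 24; cumulative 72. Total 72.
Order B = ((T₁(T₂T₃))T₄): (T₂T₃): 3×6 by 6×2 → 3×2, cost 3·6·2 = 36; (T₁(T₂T₃)): 4×3 by 3×2 → 4×2, cost 4·3·2 = 24; cumulative 60; ((T₁(T₂T₃))T₄): 4×2 by 2×2 → 4×2, cost 4·2·2 = 16; cumulative 76. Total 76.
Difference: |72 − 76| = 4.

4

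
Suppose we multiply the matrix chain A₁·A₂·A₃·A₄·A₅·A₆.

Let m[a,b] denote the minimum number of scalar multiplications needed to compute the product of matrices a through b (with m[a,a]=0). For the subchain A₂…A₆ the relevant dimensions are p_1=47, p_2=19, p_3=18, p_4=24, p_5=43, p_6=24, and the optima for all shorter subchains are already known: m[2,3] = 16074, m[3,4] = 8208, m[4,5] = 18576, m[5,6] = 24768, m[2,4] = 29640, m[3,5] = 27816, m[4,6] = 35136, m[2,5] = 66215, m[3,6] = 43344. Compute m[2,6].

m[2,6] = min over k∈[2,5] of m[2,k]+m[k+1,6]+p_{1}·p_k·p_{6}.
k=2: 0 + 43344 + 47·19·24 = 64776; k=3: 16074 + 35136 + 47·18·24 = 71514; k=4: 29640 + 24768 + 47·24·24 = 81480; k=5: 66215 + 0 + 47·43·24 = 114719.
Minimum: 64776 at k=2.

64776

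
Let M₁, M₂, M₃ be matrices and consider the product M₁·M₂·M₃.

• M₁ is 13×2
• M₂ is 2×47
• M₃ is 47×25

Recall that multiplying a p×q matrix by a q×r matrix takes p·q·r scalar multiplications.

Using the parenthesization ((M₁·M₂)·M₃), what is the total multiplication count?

16497

(M₁·M₂): 13×2 by 2×47 → 13×47, cost 13·2·47 = 1222
((M₁·M₂)·M₃): 13×47 by 47×25 → 13×25, cost 13·47·25 = 15275; cumulative 16497
Total: 16497 scalar multiplications.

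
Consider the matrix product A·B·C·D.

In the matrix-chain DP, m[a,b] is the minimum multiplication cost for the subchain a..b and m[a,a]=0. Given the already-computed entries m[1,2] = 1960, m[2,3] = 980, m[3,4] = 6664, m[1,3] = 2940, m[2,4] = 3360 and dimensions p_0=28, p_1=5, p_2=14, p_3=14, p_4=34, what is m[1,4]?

8120

m[1,4] = min over k∈[1,3] of m[1,k]+m[k+1,4]+p_{0}·p_k·p_{4}.
k=1: 0 + 3360 + 28·5·34 = 8120; k=2: 1960 + 6664 + 28·14·34 = 21952; k=3: 2940 + 0 + 28·14·34 = 16268.
Minimum: 8120 at k=1.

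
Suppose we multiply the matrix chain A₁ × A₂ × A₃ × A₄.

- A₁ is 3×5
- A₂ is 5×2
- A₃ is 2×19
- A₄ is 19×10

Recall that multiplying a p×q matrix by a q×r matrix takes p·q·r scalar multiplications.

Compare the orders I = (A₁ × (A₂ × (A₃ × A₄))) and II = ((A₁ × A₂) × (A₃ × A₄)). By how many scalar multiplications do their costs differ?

Order I = (A₁ × (A₂ × (A₃ × A₄))): (A₃ × A₄): 2×19 by 19×10 → 2×10, cost 2·19·10 = 380; (A₂ × (A₃ × A₄)): 5×2 by 2×10 → 5×10, cost 5·2·10 = 100; cumulative 480; (A₁ × (A₂ × (A₃ × A₄))): 3×5 by 5×10 → 3×10, cost 3·5·10 = 150; cumulative 630. Total 630.
Order II = ((A₁ × A₂) × (A₃ × A₄)): (A₁ × A₂): 3×5 by 5×2 → 3×2, cost 3·5·2 = 30; (A₃ × A₄): 2×19 by 19×10 → 2×10, cost 2·19·10 = 380; ((A₁ × A₂) × (A₃ × A₄)): 3×2 by 2×10 → 3×10, cost 3·2·10 = 60; cumulative 470. Total 470.
Difference: |630 − 470| = 160.

160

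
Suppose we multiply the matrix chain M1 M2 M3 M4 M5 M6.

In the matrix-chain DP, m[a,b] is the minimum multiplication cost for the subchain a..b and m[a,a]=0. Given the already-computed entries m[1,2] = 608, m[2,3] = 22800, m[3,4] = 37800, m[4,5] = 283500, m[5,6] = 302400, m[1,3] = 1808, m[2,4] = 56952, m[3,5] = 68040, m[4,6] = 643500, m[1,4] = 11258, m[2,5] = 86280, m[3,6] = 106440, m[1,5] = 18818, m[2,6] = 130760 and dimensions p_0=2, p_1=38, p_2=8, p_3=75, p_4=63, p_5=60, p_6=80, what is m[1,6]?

28418

m[1,6] = min over k∈[1,5] of m[1,k]+m[k+1,6]+p_{0}·p_k·p_{6}.
k=1: 0 + 130760 + 2·38·80 = 136840; k=2: 608 + 106440 + 2·8·80 = 108328; k=3: 1808 + 643500 + 2·75·80 = 657308; k=4: 11258 + 302400 + 2·63·80 = 323738; k=5: 18818 + 0 + 2·60·80 = 28418.
Minimum: 28418 at k=5.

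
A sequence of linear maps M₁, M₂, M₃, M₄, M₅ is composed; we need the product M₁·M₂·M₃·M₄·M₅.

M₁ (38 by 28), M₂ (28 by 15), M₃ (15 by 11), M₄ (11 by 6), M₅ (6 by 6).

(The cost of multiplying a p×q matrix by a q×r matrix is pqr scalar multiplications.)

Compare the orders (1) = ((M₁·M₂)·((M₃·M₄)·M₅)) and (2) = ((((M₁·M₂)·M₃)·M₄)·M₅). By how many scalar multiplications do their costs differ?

5196

Order (1) = ((M₁·M₂)·((M₃·M₄)·M₅)): (M₁·M₂): 38×28 by 28×15 → 38×15, cost 38·28·15 = 15960; (M₃·M₄): 15×11 by 11×6 → 15×6, cost 15·11·6 = 990; ((M₃·M₄)·M₅): 15×6 by 6×6 → 15×6, cost 15·6·6 = 540; cumulative 1530; ((M₁·M₂)·((M₃·M₄)·M₅)): 38×15 by 15×6 → 38×6, cost 38·15·6 = 3420; cumulative 20910. Total 20910.
Order (2) = ((((M₁·M₂)·M₃)·M₄)·M₅): (M₁·M₂): 38×28 by 28×15 → 38×15, cost 38·28·15 = 15960; ((M₁·M₂)·M₃): 38×15 by 15×11 → 38×11, cost 38·15·11 = 6270; cumulative 22230; (((M₁·M₂)·M₃)·M₄): 38×11 by 11×6 → 38×6, cost 38·11·6 = 2508; cumulative 24738; ((((M₁·M₂)·M₃)·M₄)·M₅): 38×6 by 6×6 → 38×6, cost 38·6·6 = 1368; cumulative 26106. Total 26106.
Difference: |20910 − 26106| = 5196.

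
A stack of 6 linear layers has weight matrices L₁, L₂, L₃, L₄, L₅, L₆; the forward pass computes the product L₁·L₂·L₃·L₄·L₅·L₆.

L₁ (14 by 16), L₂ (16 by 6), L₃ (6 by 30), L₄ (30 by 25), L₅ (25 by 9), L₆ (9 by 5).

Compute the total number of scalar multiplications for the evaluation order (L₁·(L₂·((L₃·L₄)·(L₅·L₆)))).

(L₃·L₄): 6×30 by 30×25 → 6×25, cost 6·30·25 = 4500
(L₅·L₆): 25×9 by 9×5 → 25×5, cost 25·9·5 = 1125
((L₃·L₄)·(L₅·L₆)): 6×25 by 25×5 → 6×5, cost 6·25·5 = 750; cumulative 6375
(L₂·((L₃·L₄)·(L₅·L₆))): 16×6 by 6×5 → 16×5, cost 16·6·5 = 480; cumulative 6855
(L₁·(L₂·((L₃·L₄)·(L₅·L₆)))): 14×16 by 16×5 → 14×5, cost 14·16·5 = 1120; cumulative 7975
Total: 7975 scalar multiplications.

7975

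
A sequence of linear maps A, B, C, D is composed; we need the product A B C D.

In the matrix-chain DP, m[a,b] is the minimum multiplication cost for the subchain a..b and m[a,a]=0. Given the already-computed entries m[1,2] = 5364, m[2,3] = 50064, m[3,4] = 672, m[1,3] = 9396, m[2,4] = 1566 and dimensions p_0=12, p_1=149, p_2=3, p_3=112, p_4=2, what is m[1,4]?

5142

m[1,4] = min over k∈[1,3] of m[1,k]+m[k+1,4]+p_{0}·p_k·p_{4}.
k=1: 0 + 1566 + 12·149·2 = 5142; k=2: 5364 + 672 + 12·3·2 = 6108; k=3: 9396 + 0 + 12·112·2 = 12084.
Minimum: 5142 at k=1.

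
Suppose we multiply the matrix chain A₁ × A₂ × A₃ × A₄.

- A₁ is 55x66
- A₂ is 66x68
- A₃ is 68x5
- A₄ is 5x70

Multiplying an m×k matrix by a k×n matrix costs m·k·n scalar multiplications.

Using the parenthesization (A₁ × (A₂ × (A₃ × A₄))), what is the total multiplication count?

(A₃ × A₄): 68×5 by 5×70 → 68×70, cost 68·5·70 = 23800
(A₂ × (A₃ × A₄)): 66×68 by 68×70 → 66×70, cost 66·68·70 = 314160; cumulative 337960
(A₁ × (A₂ × (A₃ × A₄))): 55×66 by 66×70 → 55×70, cost 55·66·70 = 254100; cumulative 592060
Total: 592060 scalar multiplications.

592060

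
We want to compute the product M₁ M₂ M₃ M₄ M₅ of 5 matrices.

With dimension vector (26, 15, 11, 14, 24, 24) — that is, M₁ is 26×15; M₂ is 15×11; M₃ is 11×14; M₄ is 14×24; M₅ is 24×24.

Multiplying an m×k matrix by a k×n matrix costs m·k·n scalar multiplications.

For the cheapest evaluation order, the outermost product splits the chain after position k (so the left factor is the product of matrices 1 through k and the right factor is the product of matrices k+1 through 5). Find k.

2

Adjacent pairs: M₁M₂ = 26·15·11 = 4290; M₂M₃ = 15·11·14 = 2310; M₃M₄ = 11·14·24 = 3696; M₄M₅ = 14·24·24 = 8064.
Length 3: M₁..M₃: k=1: 0+2310+26·15·14=7770; k=2: 4290+0+26·11·14=8294 → min 7770 | M₂..M₄: k=2: 0+3696+15·11·24=7656; k=3: 2310+0+15·14·24=7350 → min 7350 | M₃..M₅: k=3: 0+8064+11·14·24=11760; k=4: 3696+0+11·24·24=10032 → min 10032.
Length 4: M₁..M₄: k=1: 0+7350+26·15·24=16710; k=2: 4290+3696+26·11·24=14850; k=3: 7770+0+26·14·24=16506 → min 14850 | M₂..M₅: k=2: 0+10032+15·11·24=13992; k=3: 2310+8064+15·14·24=15414; k=4: 7350+0+15·24·24=15990 → min 13992.
Top-level splits: k=1: (M₁..M₁)·(M₂..M₅) → 0+13992+26·15·24 = 23352; k=2: (M₁..M₂)·(M₃..M₅) → 4290+10032+26·11·24 = 21186; k=3: (M₁..M₃)·(M₄..M₅) → 7770+8064+26·14·24 = 24570; k=4: (M₁..M₄)·(M₅..M₅) → 14850+0+26·24·24 = 29826.
Best split is after M₂, i.e. k = 2.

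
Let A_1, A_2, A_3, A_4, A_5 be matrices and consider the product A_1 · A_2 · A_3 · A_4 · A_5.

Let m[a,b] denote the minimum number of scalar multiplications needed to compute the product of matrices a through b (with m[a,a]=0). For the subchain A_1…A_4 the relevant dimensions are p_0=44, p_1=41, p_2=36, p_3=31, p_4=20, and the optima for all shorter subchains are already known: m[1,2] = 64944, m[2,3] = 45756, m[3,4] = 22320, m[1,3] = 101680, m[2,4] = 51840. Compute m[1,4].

m[1,4] = min over k∈[1,3] of m[1,k]+m[k+1,4]+p_{0}·p_k·p_{4}.
k=1: 0 + 51840 + 44·41·20 = 87920; k=2: 64944 + 22320 + 44·36·20 = 118944; k=3: 101680 + 0 + 44·31·20 = 128960.
Minimum: 87920 at k=1.

87920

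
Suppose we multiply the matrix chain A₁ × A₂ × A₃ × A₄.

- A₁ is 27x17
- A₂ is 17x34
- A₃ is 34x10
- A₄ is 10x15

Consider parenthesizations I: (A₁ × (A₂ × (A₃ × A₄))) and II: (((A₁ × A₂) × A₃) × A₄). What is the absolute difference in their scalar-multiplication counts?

Order I = (A₁ × (A₂ × (A₃ × A₄))): (A₃ × A₄): 34×10 by 10×15 → 34×15, cost 34·10·15 = 5100; (A₂ × (A₃ × A₄)): 17×34 by 34×15 → 17×15, cost 17·34·15 = 8670; cumulative 13770; (A₁ × (A₂ × (A₃ × A₄))): 27×17 by 17×15 → 27×15, cost 27·17·15 = 6885; cumulative 20655. Total 20655.
Order II = (((A₁ × A₂) × A₃) × A₄): (A₁ × A₂): 27×17 by 17×34 → 27×34, cost 27·17·34 = 15606; ((A₁ × A₂) × A₃): 27×34 by 34×10 → 27×10, cost 27·34·10 = 9180; cumulative 24786; (((A₁ × A₂) × A₃) × A₄): 27×10 by 10×15 → 27×15, cost 27·10·15 = 4050; cumulative 28836. Total 28836.
Difference: |20655 − 28836| = 8181.

8181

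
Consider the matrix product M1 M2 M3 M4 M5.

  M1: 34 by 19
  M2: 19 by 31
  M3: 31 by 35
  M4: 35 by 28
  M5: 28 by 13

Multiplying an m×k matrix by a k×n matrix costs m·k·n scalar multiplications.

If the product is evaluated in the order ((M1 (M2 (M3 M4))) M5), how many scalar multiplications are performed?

77336

(M3 M4): 31×35 by 35×28 → 31×28, cost 31·35·28 = 30380
(M2 (M3 M4)): 19×31 by 31×28 → 19×28, cost 19·31·28 = 16492; cumulative 46872
(M1 (M2 (M3 M4))): 34×19 by 19×28 → 34×28, cost 34·19·28 = 18088; cumulative 64960
((M1 (M2 (M3 M4))) M5): 34×28 by 28×13 → 34×13, cost 34·28·13 = 12376; cumulative 77336
Total: 77336 scalar multiplications.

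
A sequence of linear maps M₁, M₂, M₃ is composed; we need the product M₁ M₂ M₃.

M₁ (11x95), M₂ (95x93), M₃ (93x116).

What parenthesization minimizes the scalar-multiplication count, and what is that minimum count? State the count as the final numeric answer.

(M₁ (M₂ M₃)): cost 1146080.
((M₁ M₂) M₃): cost 215853.
Optimal: ((M₁ M₂) M₃) with cost 215853.

215853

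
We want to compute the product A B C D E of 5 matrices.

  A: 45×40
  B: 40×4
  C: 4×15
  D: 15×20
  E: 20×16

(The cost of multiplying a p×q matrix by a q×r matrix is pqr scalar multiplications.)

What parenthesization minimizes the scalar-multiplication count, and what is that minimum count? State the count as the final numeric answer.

12560

Adjacent pairs: AB = 45·40·4 = 7200; BC = 40·4·15 = 2400; CD = 4·15·20 = 1200; DE = 15·20·16 = 4800.
Length 3: A..C: k=1: 0+2400+45·40·15=29400; k=2: 7200+0+45·4·15=9900 → min 9900 | B..D: k=2: 0+1200+40·4·20=4400; k=3: 2400+0+40·15·20=14400 → min 4400 | C..E: k=3: 0+4800+4·15·16=5760; k=4: 1200+0+4·20·16=2480 → min 2480.
Length 4: A..D: k=1: 0+4400+45·40·20=40400; k=2: 7200+1200+45·4·20=12000; k=3: 9900+0+45·15·20=23400 → min 12000 | B..E: k=2: 0+2480+40·4·16=5040; k=3: 2400+4800+40·15·16=16800; k=4: 4400+0+40·20·16=17200 → min 5040.
Length 5: A..E: k=1: 0+5040+45·40·16=33840; k=2: 7200+2480+45·4·16=12560; k=3: 9900+4800+45·15·16=25500; k=4: 12000+0+45·20·16=26400 → min 12560.
Optimal parenthesization: ((A B) ((C D) E)) with cost 12560.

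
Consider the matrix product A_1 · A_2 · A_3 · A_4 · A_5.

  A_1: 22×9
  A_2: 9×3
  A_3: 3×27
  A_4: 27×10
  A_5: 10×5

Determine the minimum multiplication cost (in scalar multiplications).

Adjacent pairs: A_1A_2 = 22·9·3 = 594; A_2A_3 = 9·3·27 = 729; A_3A_4 = 3·27·10 = 810; A_4A_5 = 27·10·5 = 1350.
Length 3: A_1..A_3: k=1: 0+729+22·9·27=6075; k=2: 594+0+22·3·27=2376 → min 2376 | A_2..A_4: k=2: 0+810+9·3·10=1080; k=3: 729+0+9·27·10=3159 → min 1080 | A_3..A_5: k=3: 0+1350+3·27·5=1755; k=4: 810+0+3·10·5=960 → min 960.
Length 4: A_1..A_4: k=1: 0+1080+22·9·10=3060; k=2: 594+810+22·3·10=2064; k=3: 2376+0+22·27·10=8316 → min 2064 | A_2..A_5: k=2: 0+960+9·3·5=1095; k=3: 729+1350+9·27·5=3294; k=4: 1080+0+9·10·5=1530 → min 1095.
Length 5: A_1..A_5: k=1: 0+1095+22·9·5=2085; k=2: 594+960+22·3·5=1884; k=3: 2376+1350+22·27·5=6696; k=4: 2064+0+22·10·5=3164 → min 1884.
Optimal order: ((A_1 · A_2) · ((A_3 · A_4) · A_5)) with cost 1884.

1884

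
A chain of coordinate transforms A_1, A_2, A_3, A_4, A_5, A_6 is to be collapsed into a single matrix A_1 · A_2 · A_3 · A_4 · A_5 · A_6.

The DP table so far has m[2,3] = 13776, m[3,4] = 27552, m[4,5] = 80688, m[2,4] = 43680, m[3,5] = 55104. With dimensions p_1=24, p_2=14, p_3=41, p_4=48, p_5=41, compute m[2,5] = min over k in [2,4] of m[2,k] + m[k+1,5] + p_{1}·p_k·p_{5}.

m[2,5] = min over k∈[2,4] of m[2,k]+m[k+1,5]+p_{1}·p_k·p_{5}.
k=2: 0 + 55104 + 24·14·41 = 68880; k=3: 13776 + 80688 + 24·41·41 = 134808; k=4: 43680 + 0 + 24·48·41 = 90912.
Minimum: 68880 at k=2.

68880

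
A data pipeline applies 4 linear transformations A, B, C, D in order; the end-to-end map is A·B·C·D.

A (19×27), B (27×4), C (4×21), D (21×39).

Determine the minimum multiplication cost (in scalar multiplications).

Adjacent pairs: AB = 19·27·4 = 2052; BC = 27·4·21 = 2268; CD = 4·21·39 = 3276.
Length 3: A..C: k=1: 0+2268+19·27·21=13041; k=2: 2052+0+19·4·21=3648 → min 3648 | B..D: k=2: 0+3276+27·4·39=7488; k=3: 2268+0+27·21·39=24381 → min 7488.
Length 4: A..D: k=1: 0+7488+19·27·39=27495; k=2: 2052+3276+19·4·39=8292; k=3: 3648+0+19·21·39=19209 → min 8292.
Optimal order: ((A·B)·(C·D)) with cost 8292.

8292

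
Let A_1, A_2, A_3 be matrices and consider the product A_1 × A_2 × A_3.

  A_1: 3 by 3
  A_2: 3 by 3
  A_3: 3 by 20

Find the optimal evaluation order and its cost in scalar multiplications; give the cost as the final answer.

(A_1 × (A_2 × A_3)): cost 360.
((A_1 × A_2) × A_3): cost 207.
Optimal: ((A_1 × A_2) × A_3) with cost 207.

207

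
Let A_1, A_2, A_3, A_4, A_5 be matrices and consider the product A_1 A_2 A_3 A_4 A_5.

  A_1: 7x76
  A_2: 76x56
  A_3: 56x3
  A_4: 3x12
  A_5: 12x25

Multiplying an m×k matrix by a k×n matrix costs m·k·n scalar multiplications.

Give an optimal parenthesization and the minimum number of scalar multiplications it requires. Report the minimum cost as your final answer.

15789

Adjacent pairs: A_1A_2 = 7·76·56 = 29792; A_2A_3 = 76·56·3 = 12768; A_3A_4 = 56·3·12 = 2016; A_4A_5 = 3·12·25 = 900.
Length 3: A_1..A_3: k=1: 0+12768+7·76·3=14364; k=2: 29792+0+7·56·3=30968 → min 14364 | A_2..A_4: k=2: 0+2016+76·56·12=53088; k=3: 12768+0+76·3·12=15504 → min 15504 | A_3..A_5: k=3: 0+900+56·3·25=5100; k=4: 2016+0+56·12·25=18816 → min 5100.
Length 4: A_1..A_4: k=1: 0+15504+7·76·12=21888; k=2: 29792+2016+7·56·12=36512; k=3: 14364+0+7·3·12=14616 → min 14616 | A_2..A_5: k=2: 0+5100+76·56·25=111500; k=3: 12768+900+76·3·25=19368; k=4: 15504+0+76·12·25=38304 → min 19368.
Length 5: A_1..A_5: k=1: 0+19368+7·76·25=32668; k=2: 29792+5100+7·56·25=44692; k=3: 14364+900+7·3·25=15789; k=4: 14616+0+7·12·25=16716 → min 15789.
Optimal parenthesization: ((A_1 (A_2 A_3)) (A_4 A_5)) with cost 15789.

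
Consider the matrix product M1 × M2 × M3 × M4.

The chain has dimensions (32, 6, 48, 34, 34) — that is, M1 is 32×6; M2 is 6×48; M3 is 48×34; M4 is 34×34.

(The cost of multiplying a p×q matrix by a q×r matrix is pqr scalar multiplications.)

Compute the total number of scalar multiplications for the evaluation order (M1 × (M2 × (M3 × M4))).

71808

(M3 × M4): 48×34 by 34×34 → 48×34, cost 48·34·34 = 55488
(M2 × (M3 × M4)): 6×48 by 48×34 → 6×34, cost 6·48·34 = 9792; cumulative 65280
(M1 × (M2 × (M3 × M4))): 32×6 by 6×34 → 32×34, cost 32·6·34 = 6528; cumulative 71808
Total: 71808 scalar multiplications.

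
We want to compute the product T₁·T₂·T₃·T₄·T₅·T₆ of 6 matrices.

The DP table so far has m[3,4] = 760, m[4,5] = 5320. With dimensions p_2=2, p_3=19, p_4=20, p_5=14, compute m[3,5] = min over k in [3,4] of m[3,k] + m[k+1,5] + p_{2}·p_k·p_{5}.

1320

m[3,5] = min over k∈[3,4] of m[3,k]+m[k+1,5]+p_{2}·p_k·p_{5}.
k=3: 0 + 5320 + 2·19·14 = 5852; k=4: 760 + 0 + 2·20·14 = 1320.
Minimum: 1320 at k=4.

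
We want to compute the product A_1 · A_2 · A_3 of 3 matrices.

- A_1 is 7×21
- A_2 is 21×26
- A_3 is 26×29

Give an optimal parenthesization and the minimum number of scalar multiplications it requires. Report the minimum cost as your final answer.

9100

(A_1 · (A_2 · A_3)): cost 20097.
((A_1 · A_2) · A_3): cost 9100.
Optimal: ((A_1 · A_2) · A_3) with cost 9100.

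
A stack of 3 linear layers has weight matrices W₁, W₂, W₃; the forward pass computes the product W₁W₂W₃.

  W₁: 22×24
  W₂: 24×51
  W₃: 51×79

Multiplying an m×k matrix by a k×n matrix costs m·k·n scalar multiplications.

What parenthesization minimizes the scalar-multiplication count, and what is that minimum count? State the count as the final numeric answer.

(W₁(W₂W₃)): cost 138408.
((W₁W₂)W₃): cost 115566.
Optimal: ((W₁W₂)W₃) with cost 115566.

115566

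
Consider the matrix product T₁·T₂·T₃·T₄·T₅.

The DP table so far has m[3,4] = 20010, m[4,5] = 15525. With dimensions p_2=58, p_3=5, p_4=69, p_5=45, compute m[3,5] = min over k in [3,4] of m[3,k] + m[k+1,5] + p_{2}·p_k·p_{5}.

28575

m[3,5] = min over k∈[3,4] of m[3,k]+m[k+1,5]+p_{2}·p_k·p_{5}.
k=3: 0 + 15525 + 58·5·45 = 28575; k=4: 20010 + 0 + 58·69·45 = 200100.
Minimum: 28575 at k=3.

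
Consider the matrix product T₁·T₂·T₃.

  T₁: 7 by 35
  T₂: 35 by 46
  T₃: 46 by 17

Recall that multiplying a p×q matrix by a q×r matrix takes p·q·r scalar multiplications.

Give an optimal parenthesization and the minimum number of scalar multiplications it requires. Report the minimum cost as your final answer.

16744

(T₁·(T₂·T₃)): cost 31535.
((T₁·T₂)·T₃): cost 16744.
Optimal: ((T₁·T₂)·T₃) with cost 16744.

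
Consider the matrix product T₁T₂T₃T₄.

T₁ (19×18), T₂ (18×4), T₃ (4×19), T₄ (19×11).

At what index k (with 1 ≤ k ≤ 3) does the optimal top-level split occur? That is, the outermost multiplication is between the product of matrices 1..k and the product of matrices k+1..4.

2

Adjacent pairs: T₁T₂ = 19·18·4 = 1368; T₂T₃ = 18·4·19 = 1368; T₃T₄ = 4·19·11 = 836.
Length 3: T₁..T₃: k=1: 0+1368+19·18·19=7866; k=2: 1368+0+19·4·19=2812 → min 2812 | T₂..T₄: k=2: 0+836+18·4·11=1628; k=3: 1368+0+18·19·11=5130 → min 1628.
Top-level splits: k=1: (T₁..T₁)·(T₂..T₄) → 0+1628+19·18·11 = 5390; k=2: (T₁..T₂)·(T₃..T₄) → 1368+836+19·4·11 = 3040; k=3: (T₁..T₃)·(T₄..T₄) → 2812+0+19·19·11 = 6783.
Best split is after T₂, i.e. k = 2.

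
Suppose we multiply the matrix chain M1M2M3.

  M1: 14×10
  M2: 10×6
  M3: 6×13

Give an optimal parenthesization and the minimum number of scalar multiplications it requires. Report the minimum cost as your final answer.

(M1(M2M3)): cost 2600.
((M1M2)M3): cost 1932.
Optimal: ((M1M2)M3) with cost 1932.

1932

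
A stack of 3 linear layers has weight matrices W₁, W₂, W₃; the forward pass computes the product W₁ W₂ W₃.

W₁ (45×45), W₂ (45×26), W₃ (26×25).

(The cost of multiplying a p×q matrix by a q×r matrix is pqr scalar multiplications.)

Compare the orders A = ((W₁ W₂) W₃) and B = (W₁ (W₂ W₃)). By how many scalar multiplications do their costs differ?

2025

Order A = ((W₁ W₂) W₃): (W₁ W₂): 45×45 by 45×26 → 45×26, cost 45·45·26 = 52650; ((W₁ W₂) W₃): 45×26 by 26×25 → 45×25, cost 45·26·25 = 29250; cumulative 81900. Total 81900.
Order B = (W₁ (W₂ W₃)): (W₂ W₃): 45×26 by 26×25 → 45×25, cost 45·26·25 = 29250; (W₁ (W₂ W₃)): 45×45 by 45×25 → 45×25, cost 45·45·25 = 50625; cumulative 79875. Total 79875.
Difference: |81900 − 79875| = 2025.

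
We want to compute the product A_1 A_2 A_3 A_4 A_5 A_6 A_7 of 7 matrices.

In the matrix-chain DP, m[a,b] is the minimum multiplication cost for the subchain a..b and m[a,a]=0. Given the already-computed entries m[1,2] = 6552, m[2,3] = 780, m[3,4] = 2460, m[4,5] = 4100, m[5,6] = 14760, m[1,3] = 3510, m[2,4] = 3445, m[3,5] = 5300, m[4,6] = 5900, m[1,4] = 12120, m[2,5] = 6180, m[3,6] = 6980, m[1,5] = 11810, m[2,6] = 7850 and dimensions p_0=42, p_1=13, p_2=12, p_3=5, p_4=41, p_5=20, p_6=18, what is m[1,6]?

m[1,6] = min over k∈[1,5] of m[1,k]+m[k+1,6]+p_{0}·p_k·p_{6}.
k=1: 0 + 7850 + 42·13·18 = 17678; k=2: 6552 + 6980 + 42·12·18 = 22604; k=3: 3510 + 5900 + 42·5·18 = 13190; k=4: 12120 + 14760 + 42·41·18 = 57876; k=5: 11810 + 0 + 42·20·18 = 26930.
Minimum: 13190 at k=3.

13190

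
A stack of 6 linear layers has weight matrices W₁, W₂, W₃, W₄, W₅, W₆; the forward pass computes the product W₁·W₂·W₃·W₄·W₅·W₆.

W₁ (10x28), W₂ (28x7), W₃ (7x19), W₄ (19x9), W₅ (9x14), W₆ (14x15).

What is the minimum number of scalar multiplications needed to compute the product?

Adjacent pairs: W₁W₂ = 10·28·7 = 1960; W₂W₃ = 28·7·19 = 3724; W₃W₄ = 7·19·9 = 1197; W₄W₅ = 19·9·14 = 2394; W₅W₆ = 9·14·15 = 1890.
Length 3: W₁..W₃: k=1: 0+3724+10·28·19=9044; k=2: 1960+0+10·7·19=3290 → min 3290 | W₂..W₄: k=2: 0+1197+28·7·9=2961; k=3: 3724+0+28·19·9=8512 → min 2961 | W₃..W₅: k=3: 0+2394+7·19·14=4256; k=4: 1197+0+7·9·14=2079 → min 2079 | W₄..W₆: k=4: 0+1890+19·9·15=4455; k=5: 2394+0+19·14·15=6384 → min 4455.
Length 4: W₁..W₄: k=1: 0+2961+10·28·9=5481; k=2: 1960+1197+10·7·9=3787; k=3: 3290+0+10·19·9=5000 → min 3787 | W₂..W₅: k=2: 0+2079+28·7·14=4823; k=3: 3724+2394+28·19·14=13566; k=4: 2961+0+28·9·14=6489 → min 4823 | W₃..W₆: k=3: 0+4455+7·19·15=6450; k=4: 1197+1890+7·9·15=4032; k=5: 2079+0+7·14·15=3549 → min 3549.
Length 5: W₁..W₅: k=1: 0+4823+10·28·14=8743; k=2: 1960+2079+10·7·14=5019; k=3: 3290+2394+10·19·14=8344; k=4: 3787+0+10·9·14=5047 → min 5019 | W₂..W₆: k=2: 0+3549+28·7·15=6489; k=3: 3724+4455+28·19·15=16159; k=4: 2961+1890+28·9·15=8631; k=5: 4823+0+28·14·15=10703 → min 6489.
Length 6: W₁..W₆: k=1: 0+6489+10·28·15=10689; k=2: 1960+3549+10·7·15=6559; k=3: 3290+4455+10·19·15=10595; k=4: 3787+1890+10·9·15=7027; k=5: 5019+0+10·14·15=7119 → min 6559.
Optimal order: ((W₁·W₂)·(((W₃·W₄)·W₅)·W₆)) with cost 6559.

6559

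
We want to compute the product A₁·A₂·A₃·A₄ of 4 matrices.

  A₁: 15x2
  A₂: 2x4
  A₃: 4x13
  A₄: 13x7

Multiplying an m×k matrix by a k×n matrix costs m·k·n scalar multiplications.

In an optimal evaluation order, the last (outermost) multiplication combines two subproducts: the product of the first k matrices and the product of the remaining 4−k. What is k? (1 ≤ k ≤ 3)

Adjacent pairs: A₁A₂ = 15·2·4 = 120; A₂A₃ = 2·4·13 = 104; A₃A₄ = 4·13·7 = 364.
Length 3: A₁..A₃: k=1: 0+104+15·2·13=494; k=2: 120+0+15·4·13=900 → min 494 | A₂..A₄: k=2: 0+364+2·4·7=420; k=3: 104+0+2·13·7=286 → min 286.
Top-level splits: k=1: (A₁..A₁)·(A₂..A₄) → 0+286+15·2·7 = 496; k=2: (A₁..A₂)·(A₃..A₄) → 120+364+15·4·7 = 904; k=3: (A₁..A₃)·(A₄..A₄) → 494+0+15·13·7 = 1859.
Best split is after A₁, i.e. k = 1.

1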